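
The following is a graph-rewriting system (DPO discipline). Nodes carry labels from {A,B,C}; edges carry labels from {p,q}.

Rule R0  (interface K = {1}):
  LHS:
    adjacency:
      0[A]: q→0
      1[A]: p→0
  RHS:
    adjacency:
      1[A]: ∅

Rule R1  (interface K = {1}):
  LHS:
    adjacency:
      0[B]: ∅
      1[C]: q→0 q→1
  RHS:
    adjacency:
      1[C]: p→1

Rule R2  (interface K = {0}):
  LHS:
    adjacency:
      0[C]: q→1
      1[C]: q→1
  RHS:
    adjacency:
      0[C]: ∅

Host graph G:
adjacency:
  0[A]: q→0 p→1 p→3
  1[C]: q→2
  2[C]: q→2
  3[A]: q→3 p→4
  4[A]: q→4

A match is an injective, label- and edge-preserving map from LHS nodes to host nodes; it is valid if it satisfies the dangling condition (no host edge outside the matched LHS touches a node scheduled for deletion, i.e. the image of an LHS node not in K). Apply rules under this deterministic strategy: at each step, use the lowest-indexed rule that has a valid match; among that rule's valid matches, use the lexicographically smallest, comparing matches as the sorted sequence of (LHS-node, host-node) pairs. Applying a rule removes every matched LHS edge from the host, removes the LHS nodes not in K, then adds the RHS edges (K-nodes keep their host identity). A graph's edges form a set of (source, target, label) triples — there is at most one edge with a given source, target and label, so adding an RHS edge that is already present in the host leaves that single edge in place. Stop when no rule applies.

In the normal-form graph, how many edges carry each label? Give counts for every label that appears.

Answer: p:1 q:1

Steps:
initial: |V|=5 |E|=8  E = 0-q->0 0-p->1 0-p->3 1-q->2 2-q->2 3-q->3 3-p->4 4-q->4
step 1: apply R0 at {0↦4, 1↦3}  → |V|=4 |E|=6  E = 0-q->0 0-p->1 0-p->3 1-q->2 2-q->2 3-q->3
step 2: apply R0 at {0↦3, 1↦0}  → |V|=3 |E|=4  E = 0-q->0 0-p->1 1-q->2 2-q->2
step 3: apply R2 at {0↦1, 1↦2}  → |V|=2 |E|=2  E = 0-q->0 0-p->1
final graph: no rule applies after step 3
NF edges: [(0, 0, 'q'), (0, 1, 'p')]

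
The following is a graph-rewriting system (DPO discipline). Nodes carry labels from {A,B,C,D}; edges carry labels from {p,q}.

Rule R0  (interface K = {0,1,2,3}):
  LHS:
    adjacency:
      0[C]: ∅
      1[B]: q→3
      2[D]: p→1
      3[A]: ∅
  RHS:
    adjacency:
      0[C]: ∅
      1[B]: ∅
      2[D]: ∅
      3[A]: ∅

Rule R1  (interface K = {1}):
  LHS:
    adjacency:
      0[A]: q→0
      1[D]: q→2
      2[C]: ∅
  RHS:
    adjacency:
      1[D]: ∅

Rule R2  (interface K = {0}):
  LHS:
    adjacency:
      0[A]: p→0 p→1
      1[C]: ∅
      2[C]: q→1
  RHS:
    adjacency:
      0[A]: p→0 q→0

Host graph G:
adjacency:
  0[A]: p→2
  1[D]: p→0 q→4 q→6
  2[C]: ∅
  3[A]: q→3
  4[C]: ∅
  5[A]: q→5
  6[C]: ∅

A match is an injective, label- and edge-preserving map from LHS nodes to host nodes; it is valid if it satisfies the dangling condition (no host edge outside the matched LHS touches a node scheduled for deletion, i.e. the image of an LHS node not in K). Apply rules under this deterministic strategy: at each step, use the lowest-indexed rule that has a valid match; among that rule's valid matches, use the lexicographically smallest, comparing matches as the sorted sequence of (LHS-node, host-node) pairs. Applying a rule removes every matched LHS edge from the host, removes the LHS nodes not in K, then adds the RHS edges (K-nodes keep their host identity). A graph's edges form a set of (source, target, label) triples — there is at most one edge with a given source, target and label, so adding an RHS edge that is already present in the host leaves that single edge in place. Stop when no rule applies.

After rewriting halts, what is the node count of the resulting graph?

initial: |V|=7 |E|=6  E = 0-p->2 1-p->0 1-q->4 1-q->6 3-q->3 5-q->5
step 1: apply R1 at {0↦3, 1↦1, 2↦4}  → |V|=5 |E|=4  E = 0-p->2 1-p->0 1-q->6 5-q->5
step 2: apply R1 at {0↦5, 1↦1, 2↦6}  → |V|=3 |E|=2  E = 0-p->2 1-p->0
halt: no rule applies after step 2
NF nodes: {0:A, 1:D, 2:C}

Answer: 3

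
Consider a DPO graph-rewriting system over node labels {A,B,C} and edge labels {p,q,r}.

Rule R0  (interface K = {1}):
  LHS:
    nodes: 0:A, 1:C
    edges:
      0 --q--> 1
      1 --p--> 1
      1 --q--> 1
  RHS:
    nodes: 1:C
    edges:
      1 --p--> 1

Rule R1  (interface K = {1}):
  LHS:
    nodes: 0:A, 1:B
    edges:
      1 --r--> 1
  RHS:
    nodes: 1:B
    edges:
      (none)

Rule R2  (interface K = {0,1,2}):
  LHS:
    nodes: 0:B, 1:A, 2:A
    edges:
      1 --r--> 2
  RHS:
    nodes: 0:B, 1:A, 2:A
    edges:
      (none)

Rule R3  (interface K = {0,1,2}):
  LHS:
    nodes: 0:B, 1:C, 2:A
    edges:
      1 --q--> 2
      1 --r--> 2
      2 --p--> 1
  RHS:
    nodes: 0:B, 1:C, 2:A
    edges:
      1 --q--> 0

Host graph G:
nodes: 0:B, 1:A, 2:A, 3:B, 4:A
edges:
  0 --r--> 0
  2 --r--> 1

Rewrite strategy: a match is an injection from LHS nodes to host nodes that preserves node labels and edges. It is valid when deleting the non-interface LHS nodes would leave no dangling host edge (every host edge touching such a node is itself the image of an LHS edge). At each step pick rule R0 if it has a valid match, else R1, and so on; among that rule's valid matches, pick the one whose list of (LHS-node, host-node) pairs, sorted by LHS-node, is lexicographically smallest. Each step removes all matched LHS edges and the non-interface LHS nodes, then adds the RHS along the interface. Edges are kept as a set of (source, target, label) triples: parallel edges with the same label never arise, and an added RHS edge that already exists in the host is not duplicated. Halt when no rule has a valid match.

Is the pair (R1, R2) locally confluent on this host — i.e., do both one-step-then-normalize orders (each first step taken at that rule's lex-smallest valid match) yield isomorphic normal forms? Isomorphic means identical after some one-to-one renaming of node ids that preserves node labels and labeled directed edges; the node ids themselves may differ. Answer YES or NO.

branch R1-first: apply at {0↦4, 1↦0} → |E|=1, then 1 more step(s) → NF |V|=4 |E|=0 V={0:B, 1:A, 2:A, 3:B} E=∅
branch R2-first: apply at {0↦0, 1↦2, 2↦1} → |E|=1, then 1 more step(s) → NF |V|=4 |E|=0 V={0:B, 2:A, 3:B, 4:A} E=∅
graphs isomorphic (equal up to label-preserving node renaming)

Answer: YES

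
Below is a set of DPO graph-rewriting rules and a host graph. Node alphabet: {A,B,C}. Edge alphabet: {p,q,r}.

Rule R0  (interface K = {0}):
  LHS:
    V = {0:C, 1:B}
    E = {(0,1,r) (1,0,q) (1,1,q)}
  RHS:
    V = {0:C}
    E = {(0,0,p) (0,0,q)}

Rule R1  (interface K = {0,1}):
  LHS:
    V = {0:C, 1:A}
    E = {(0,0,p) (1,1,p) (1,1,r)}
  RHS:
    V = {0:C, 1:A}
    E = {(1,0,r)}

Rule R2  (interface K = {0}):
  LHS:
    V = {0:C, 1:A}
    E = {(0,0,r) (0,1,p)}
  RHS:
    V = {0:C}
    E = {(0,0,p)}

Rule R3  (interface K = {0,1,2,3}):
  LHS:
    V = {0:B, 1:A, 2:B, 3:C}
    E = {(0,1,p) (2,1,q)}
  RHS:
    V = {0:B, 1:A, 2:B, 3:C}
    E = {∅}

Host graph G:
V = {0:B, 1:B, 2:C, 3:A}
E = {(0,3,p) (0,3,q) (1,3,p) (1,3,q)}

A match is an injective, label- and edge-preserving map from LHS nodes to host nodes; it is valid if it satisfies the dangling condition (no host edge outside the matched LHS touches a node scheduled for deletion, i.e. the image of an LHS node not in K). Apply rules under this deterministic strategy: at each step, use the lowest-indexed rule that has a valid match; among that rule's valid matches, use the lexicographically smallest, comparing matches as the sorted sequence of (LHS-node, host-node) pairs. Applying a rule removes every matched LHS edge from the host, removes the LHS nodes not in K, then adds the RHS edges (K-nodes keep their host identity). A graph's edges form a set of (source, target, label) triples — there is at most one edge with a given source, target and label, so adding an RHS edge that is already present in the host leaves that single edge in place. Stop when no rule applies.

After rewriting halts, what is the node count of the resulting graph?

Answer: 4

Rewrite trace:
[0] host  ⇒  4 nodes, 4 edges  {0-p->3 0-q->3 1-p->3 1-q->3}
[1] R3 @ {0↦0, 1↦3, 2↦1, 3↦2}  ⇒  4 nodes, 2 edges  {0-q->3 1-p->3}
[2] R3 @ {0↦1, 1↦3, 2↦0, 3↦2}  ⇒  4 nodes, 0 edges  {∅}
final graph: no rule applies after step 2
NF nodes: {0:B, 1:B, 2:C, 3:A}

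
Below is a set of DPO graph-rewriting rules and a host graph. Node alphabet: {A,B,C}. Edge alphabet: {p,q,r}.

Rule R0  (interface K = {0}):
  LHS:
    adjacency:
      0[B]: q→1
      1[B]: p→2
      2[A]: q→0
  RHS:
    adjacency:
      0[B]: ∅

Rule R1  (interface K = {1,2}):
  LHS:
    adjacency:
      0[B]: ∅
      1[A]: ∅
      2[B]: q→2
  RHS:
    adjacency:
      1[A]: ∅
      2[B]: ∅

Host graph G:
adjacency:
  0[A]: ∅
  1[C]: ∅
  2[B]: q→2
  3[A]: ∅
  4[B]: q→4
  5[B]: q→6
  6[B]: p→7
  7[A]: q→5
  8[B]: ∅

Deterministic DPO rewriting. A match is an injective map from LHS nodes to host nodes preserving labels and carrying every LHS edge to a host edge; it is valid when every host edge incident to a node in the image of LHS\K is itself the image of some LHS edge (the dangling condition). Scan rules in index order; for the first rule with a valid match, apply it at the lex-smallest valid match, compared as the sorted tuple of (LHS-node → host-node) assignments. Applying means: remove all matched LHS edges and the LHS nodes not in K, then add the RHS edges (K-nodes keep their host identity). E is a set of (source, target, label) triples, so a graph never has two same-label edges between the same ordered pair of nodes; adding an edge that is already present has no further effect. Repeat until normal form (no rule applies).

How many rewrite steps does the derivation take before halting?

Answer: 3

Rewrite trace:
initial: |V|=9 |E|=5  E = 2-q->2 4-q->4 5-q->6 6-p->7 7-q->5
step 1: apply R0 at {0↦5, 1↦6, 2↦7}  → |V|=7 |E|=2  E = 2-q->2 4-q->4
step 2: apply R1 at {0↦5, 1↦0, 2↦2}  → |V|=6 |E|=1  E = 4-q->4
step 3: apply R1 at {0↦2, 1↦0, 2↦4}  → |V|=5 |E|=0  E = ∅
final graph: no rule applies after step 3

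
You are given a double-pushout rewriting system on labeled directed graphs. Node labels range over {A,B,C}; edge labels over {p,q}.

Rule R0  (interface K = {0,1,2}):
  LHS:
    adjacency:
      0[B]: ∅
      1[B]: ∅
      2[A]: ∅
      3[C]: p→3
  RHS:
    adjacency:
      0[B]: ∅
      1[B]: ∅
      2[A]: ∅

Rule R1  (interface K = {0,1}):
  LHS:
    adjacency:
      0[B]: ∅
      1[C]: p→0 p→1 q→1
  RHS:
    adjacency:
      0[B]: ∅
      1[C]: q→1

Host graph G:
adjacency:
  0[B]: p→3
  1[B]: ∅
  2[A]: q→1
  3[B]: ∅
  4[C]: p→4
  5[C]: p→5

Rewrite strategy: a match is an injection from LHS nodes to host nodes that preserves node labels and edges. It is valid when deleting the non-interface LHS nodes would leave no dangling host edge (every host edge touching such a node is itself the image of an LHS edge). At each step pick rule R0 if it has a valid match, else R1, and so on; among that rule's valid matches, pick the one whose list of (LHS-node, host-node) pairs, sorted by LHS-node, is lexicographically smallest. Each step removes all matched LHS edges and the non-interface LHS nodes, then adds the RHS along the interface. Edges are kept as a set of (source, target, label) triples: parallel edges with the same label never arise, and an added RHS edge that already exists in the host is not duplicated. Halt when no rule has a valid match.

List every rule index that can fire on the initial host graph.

Answer: [R0]

Steps:
R0: 12 valid matches — {0↦0, 1↦1, 2↦2, 3↦4}, {0↦0, 1↦1, 2↦2, 3↦5}, {0↦0, 1↦3, 2↦2, 3↦4} (+9 more)
R1: no valid match — LHS pattern not found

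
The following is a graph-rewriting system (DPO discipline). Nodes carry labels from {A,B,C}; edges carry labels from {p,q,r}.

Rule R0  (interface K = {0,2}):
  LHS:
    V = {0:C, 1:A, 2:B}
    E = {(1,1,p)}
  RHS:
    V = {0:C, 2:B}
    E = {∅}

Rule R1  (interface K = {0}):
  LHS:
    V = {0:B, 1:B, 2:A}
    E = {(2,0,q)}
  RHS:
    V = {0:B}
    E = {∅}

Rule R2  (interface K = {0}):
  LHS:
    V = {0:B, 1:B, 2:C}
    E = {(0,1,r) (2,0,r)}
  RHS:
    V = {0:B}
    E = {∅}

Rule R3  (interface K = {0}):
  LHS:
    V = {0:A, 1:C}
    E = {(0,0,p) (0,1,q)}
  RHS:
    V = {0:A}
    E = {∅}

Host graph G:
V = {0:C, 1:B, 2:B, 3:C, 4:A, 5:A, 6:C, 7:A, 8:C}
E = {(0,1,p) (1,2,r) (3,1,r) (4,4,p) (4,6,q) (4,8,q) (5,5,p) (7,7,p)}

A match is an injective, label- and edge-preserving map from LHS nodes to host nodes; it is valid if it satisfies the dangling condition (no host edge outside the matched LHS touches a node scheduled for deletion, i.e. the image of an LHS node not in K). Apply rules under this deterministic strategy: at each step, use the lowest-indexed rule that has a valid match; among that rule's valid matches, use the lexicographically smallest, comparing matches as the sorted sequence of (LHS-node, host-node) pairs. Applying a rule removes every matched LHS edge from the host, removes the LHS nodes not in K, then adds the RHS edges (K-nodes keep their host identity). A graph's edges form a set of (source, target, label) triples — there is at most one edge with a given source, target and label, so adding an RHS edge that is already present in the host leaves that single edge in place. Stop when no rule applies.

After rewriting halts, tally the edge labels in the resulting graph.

Answer: p:1 q:1

Derivation:
start.  V:9 E:8  edges: 0-p->1 1-r->2 3-r->1 4-p->4 4-q->6 4-q->8 5-p->5 7-p->7
1. fire R0 via {0↦0, 1↦5, 2↦1}  →  V:8 E:7  edges: 0-p->1 1-r->2 3-r->1 4-p->4 4-q->6 4-q->8 7-p->7
2. fire R0 via {0↦0, 1↦7, 2↦1}  →  V:7 E:6  edges: 0-p->1 1-r->2 3-r->1 4-p->4 4-q->6 4-q->8
3. fire R2 via {0↦1, 1↦2, 2↦3}  →  V:5 E:4  edges: 0-p->1 4-p->4 4-q->6 4-q->8
4. fire R3 via {0↦4, 1↦6}  →  V:4 E:2  edges: 0-p->1 4-q->8
normal form: no rule applies after step 4
NF edges: [(0, 1, 'p'), (4, 8, 'q')]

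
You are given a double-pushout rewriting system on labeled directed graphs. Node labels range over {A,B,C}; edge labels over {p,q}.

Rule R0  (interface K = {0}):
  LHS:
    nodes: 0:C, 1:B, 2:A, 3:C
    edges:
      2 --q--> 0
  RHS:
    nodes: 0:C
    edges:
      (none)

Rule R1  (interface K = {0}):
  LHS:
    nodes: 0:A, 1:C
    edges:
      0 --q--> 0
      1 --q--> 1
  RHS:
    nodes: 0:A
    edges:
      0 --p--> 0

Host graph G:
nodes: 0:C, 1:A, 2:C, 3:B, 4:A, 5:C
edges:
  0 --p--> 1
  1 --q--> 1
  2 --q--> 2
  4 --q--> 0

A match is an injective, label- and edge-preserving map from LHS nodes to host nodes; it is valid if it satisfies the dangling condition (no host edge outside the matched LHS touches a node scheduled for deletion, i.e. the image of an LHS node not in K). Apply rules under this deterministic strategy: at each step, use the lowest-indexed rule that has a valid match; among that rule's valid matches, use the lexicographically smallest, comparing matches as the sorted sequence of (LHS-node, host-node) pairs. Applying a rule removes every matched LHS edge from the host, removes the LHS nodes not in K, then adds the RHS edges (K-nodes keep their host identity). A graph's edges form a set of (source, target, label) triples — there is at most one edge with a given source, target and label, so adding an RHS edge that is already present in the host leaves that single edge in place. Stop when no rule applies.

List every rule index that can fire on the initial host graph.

Answer: [R0,R1]

Rewrite trace:
R0: 1 valid match — {0↦0, 1↦3, 2↦4, 3↦5}
R1: 1 valid match — {0↦1, 1↦2}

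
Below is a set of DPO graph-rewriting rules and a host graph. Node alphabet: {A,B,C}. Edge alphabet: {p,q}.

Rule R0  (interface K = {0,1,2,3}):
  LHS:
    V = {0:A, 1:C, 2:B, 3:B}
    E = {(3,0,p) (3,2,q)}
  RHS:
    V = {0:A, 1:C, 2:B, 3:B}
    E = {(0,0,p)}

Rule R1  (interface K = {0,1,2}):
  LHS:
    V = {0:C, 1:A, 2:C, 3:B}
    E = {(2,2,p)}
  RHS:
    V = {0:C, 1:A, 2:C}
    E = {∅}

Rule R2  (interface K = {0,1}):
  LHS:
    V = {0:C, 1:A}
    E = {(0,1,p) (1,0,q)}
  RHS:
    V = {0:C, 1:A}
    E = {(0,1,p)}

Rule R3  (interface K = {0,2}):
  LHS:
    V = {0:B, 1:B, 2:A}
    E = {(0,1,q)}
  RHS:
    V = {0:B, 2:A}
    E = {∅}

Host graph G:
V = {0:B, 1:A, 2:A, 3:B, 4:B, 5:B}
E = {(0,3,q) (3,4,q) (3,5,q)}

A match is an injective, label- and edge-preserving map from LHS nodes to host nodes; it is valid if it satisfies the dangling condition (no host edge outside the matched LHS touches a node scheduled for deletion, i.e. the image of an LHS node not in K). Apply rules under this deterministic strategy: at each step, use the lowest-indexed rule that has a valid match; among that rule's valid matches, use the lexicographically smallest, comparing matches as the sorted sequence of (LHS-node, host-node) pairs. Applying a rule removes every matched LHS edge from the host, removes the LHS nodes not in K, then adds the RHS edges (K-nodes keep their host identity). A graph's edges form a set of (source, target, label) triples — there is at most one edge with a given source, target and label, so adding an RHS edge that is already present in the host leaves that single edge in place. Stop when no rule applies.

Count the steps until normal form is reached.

initial: |V|=6 |E|=3  E = 0-q->3 3-q->4 3-q->5
step 1: apply R3 at {0↦3, 1↦4, 2↦1}  → |V|=5 |E|=2  E = 0-q->3 3-q->5
step 2: apply R3 at {0↦3, 1↦5, 2↦1}  → |V|=4 |E|=1  E = 0-q->3
step 3: apply R3 at {0↦0, 1↦3, 2↦1}  → |V|=3 |E|=0  E = ∅
normal form: no rule applies after step 3

Answer: 3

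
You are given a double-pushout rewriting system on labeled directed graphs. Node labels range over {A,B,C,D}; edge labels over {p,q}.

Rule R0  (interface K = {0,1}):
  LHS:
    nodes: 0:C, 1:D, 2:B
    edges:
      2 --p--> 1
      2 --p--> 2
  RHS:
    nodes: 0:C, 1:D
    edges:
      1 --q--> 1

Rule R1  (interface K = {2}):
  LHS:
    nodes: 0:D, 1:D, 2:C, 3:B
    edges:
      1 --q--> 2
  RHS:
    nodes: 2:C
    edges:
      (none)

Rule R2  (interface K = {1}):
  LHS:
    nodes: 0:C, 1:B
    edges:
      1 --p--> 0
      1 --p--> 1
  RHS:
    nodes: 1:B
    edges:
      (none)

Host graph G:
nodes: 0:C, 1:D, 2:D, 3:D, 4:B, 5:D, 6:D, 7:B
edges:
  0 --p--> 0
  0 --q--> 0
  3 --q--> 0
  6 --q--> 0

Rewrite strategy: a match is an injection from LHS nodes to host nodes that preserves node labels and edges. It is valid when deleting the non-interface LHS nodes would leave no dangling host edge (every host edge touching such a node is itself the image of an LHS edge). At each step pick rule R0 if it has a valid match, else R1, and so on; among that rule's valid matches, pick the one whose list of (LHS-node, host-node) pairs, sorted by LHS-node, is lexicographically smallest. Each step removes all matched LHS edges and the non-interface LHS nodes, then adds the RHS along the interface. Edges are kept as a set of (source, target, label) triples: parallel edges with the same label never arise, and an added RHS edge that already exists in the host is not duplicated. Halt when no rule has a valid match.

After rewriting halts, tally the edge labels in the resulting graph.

start.  V:8 E:4  edges: 0-p->0 0-q->0 3-q->0 6-q->0
1. fire R1 via {0↦1, 1↦3, 2↦0, 3↦4}  →  V:5 E:3  edges: 0-p->0 0-q->0 6-q->0
2. fire R1 via {0↦2, 1↦6, 2↦0, 3↦7}  →  V:2 E:2  edges: 0-p->0 0-q->0
normal form: no rule applies after step 2
NF edges: [(0, 0, 'p'), (0, 0, 'q')]

Answer: p:1 q:1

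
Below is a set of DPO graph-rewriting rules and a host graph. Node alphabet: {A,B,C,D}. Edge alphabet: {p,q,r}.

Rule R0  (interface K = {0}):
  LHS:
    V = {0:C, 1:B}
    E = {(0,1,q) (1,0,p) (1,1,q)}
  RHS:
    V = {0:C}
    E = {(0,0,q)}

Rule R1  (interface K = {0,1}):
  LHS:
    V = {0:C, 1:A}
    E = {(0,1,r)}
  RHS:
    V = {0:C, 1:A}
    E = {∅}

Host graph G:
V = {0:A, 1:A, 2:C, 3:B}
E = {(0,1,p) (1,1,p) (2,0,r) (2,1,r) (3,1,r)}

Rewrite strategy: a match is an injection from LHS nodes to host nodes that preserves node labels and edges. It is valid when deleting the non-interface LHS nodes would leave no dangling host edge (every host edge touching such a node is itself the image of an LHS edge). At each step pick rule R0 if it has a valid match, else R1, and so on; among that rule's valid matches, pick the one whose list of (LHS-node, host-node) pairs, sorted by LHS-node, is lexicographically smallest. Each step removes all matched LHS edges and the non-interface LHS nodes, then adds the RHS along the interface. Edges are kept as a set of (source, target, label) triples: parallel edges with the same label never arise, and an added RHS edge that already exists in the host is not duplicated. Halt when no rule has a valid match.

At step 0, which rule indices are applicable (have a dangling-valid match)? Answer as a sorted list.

Answer: [R1]

Steps:
R0: no valid match — LHS pattern not found
R1: 2 valid matches — {0↦2, 1↦0}, {0↦2, 1↦1}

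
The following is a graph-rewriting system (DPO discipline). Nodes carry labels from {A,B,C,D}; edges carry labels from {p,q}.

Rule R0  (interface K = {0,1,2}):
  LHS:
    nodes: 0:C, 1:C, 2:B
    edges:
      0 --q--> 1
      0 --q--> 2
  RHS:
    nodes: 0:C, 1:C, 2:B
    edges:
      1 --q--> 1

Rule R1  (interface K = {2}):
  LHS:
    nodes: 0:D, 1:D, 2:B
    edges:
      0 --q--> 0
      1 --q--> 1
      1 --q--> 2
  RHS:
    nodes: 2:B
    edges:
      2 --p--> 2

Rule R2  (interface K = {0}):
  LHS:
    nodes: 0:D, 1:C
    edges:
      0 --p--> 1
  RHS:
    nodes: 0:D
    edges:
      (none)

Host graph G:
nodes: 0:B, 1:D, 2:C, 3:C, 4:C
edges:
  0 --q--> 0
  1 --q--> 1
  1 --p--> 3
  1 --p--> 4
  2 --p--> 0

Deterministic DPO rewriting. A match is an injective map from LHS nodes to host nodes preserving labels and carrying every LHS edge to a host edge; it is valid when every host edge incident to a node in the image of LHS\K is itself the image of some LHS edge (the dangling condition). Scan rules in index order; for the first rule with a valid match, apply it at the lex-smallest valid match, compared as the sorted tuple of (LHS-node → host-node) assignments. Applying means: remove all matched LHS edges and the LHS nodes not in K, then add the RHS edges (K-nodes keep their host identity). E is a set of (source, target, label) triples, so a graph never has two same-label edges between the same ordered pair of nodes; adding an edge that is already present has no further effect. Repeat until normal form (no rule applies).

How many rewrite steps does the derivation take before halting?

[0] host  ⇒  5 nodes, 5 edges  {0-q->0 1-q->1 1-p->3 1-p->4 2-p->0}
[1] R2 @ {0↦1, 1↦3}  ⇒  4 nodes, 4 edges  {0-q->0 1-q->1 1-p->4 2-p->0}
[2] R2 @ {0↦1, 1↦4}  ⇒  3 nodes, 3 edges  {0-q->0 1-q->1 2-p->0}
halt: no rule applies after step 2

Answer: 2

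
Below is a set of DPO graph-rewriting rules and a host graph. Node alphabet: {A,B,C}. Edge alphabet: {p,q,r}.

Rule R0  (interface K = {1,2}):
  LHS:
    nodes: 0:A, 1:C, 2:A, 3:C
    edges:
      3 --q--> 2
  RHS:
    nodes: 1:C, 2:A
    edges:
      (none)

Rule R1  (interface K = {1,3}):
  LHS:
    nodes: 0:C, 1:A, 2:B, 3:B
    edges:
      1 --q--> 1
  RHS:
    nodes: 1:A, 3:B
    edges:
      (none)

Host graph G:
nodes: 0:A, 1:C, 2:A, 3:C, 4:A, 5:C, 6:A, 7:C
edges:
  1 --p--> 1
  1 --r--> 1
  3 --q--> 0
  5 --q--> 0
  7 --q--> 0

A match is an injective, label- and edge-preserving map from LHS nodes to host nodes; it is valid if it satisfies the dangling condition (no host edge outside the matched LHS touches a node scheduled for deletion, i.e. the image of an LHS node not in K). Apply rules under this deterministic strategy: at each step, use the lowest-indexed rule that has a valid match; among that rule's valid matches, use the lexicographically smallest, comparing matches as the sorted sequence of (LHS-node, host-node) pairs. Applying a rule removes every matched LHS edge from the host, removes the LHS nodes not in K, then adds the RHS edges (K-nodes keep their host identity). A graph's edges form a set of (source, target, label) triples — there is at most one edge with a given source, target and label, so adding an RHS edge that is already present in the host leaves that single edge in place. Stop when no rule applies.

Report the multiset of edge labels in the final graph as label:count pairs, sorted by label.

start.  V:8 E:5  edges: 1-p->1 1-r->1 3-q->0 5-q->0 7-q->0
1. fire R0 via {0↦2, 1↦1, 2↦0, 3↦3}  →  V:6 E:4  edges: 1-p->1 1-r->1 5-q->0 7-q->0
2. fire R0 via {0↦4, 1↦1, 2↦0, 3↦5}  →  V:4 E:3  edges: 1-p->1 1-r->1 7-q->0
3. fire R0 via {0↦6, 1↦1, 2↦0, 3↦7}  →  V:2 E:2  edges: 1-p->1 1-r->1
halt: no rule applies after step 3
NF edges: [(1, 1, 'p'), (1, 1, 'r')]

Answer: p:1 r:1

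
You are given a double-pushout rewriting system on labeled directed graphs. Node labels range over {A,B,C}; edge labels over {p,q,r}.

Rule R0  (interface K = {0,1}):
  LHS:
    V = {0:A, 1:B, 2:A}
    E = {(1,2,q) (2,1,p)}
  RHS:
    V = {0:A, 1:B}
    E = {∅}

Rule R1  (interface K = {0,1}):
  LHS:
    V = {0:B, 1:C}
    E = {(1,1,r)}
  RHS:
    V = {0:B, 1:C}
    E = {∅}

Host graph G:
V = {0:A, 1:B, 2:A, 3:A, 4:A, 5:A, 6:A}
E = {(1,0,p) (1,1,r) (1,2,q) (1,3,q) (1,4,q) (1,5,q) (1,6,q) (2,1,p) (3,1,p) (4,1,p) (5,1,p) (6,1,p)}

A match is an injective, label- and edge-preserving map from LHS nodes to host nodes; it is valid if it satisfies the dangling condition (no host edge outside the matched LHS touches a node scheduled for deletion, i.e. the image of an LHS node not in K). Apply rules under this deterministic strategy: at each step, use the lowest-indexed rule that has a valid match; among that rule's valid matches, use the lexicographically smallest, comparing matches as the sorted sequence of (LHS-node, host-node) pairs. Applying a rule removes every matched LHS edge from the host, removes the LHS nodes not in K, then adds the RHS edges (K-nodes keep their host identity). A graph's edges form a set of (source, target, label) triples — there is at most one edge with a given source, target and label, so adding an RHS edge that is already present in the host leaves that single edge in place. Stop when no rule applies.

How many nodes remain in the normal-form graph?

Answer: 2

Derivation:
start.  V:7 E:12  edges: 1-p->0 1-r->1 1-q->2 1-q->3 1-q->4 1-q->5 1-q->6 2-p->1 3-p->1 4-p->1 5-p->1 6-p->1
1. fire R0 via {0↦0, 1↦1, 2↦2}  →  V:6 E:10  edges: 1-p->0 1-r->1 1-q->3 1-q->4 1-q->5 1-q->6 3-p->1 4-p->1 5-p->1 6-p->1
2. fire R0 via {0↦0, 1↦1, 2↦3}  →  V:5 E:8  edges: 1-p->0 1-r->1 1-q->4 1-q->5 1-q->6 4-p->1 5-p->1 6-p->1
3. fire R0 via {0↦0, 1↦1, 2↦4}  →  V:4 E:6  edges: 1-p->0 1-r->1 1-q->5 1-q->6 5-p->1 6-p->1
4. fire R0 via {0↦0, 1↦1, 2↦5}  →  V:3 E:4  edges: 1-p->0 1-r->1 1-q->6 6-p->1
5. fire R0 via {0↦0, 1↦1, 2↦6}  →  V:2 E:2  edges: 1-p->0 1-r->1
final graph: no rule applies after step 5
NF nodes: {0:A, 1:B}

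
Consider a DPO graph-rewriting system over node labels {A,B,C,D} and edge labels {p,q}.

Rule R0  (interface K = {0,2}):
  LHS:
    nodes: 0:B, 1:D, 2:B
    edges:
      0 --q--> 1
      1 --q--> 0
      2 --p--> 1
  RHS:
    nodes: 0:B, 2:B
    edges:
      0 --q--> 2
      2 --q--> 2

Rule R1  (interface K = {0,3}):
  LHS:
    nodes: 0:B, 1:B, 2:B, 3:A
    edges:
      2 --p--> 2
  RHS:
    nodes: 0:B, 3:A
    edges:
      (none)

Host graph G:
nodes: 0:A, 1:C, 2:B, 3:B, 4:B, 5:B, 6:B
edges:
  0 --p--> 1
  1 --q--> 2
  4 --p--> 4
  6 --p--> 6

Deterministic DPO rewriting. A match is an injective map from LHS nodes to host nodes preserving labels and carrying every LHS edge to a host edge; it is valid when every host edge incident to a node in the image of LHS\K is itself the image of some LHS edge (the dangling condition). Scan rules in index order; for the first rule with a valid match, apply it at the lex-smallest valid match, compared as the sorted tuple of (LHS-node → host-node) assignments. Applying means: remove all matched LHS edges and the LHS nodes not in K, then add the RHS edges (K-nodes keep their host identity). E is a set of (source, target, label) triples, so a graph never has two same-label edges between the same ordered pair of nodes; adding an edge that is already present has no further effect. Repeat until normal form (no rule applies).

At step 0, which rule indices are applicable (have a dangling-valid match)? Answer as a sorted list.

R0: no valid match — LHS pattern not found
R1: 12 valid matches — {0↦2, 1↦3, 2↦4, 3↦0}, {0↦2, 1↦3, 2↦6, 3↦0}, {0↦2, 1↦5, 2↦4, 3↦0} (+9 more)

Answer: [R1]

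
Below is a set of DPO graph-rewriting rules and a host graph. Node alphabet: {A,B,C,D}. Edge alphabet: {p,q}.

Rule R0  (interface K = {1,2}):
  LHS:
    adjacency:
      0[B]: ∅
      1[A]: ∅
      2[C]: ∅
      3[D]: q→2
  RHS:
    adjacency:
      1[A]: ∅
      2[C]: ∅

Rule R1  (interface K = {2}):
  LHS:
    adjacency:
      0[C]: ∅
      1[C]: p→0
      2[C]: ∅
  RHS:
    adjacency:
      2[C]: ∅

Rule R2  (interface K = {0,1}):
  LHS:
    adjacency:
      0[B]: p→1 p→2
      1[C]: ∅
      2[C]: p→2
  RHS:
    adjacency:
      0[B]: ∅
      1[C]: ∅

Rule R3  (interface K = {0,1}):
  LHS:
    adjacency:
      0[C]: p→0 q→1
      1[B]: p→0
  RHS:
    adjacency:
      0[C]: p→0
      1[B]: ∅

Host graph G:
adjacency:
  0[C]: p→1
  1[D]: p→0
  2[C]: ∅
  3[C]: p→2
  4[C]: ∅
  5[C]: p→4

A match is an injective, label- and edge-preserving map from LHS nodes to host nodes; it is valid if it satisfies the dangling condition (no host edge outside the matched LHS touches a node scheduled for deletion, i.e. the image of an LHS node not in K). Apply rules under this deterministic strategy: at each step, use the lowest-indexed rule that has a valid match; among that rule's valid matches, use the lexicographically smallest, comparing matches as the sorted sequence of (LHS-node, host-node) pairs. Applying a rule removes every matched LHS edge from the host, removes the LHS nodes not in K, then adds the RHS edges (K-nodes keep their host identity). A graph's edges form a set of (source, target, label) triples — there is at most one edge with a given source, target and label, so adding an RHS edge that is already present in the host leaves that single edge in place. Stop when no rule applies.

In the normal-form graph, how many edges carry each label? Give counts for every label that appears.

Answer: p:2

Steps:
initial: |V|=6 |E|=4  E = 0-p->1 1-p->0 3-p->2 5-p->4
step 1: apply R1 at {0↦2, 1↦3, 2↦0}  → |V|=4 |E|=3  E = 0-p->1 1-p->0 5-p->4
step 2: apply R1 at {0↦4, 1↦5, 2↦0}  → |V|=2 |E|=2  E = 0-p->1 1-p->0
halt: no rule applies after step 2
NF edges: [(0, 1, 'p'), (1, 0, 'p')]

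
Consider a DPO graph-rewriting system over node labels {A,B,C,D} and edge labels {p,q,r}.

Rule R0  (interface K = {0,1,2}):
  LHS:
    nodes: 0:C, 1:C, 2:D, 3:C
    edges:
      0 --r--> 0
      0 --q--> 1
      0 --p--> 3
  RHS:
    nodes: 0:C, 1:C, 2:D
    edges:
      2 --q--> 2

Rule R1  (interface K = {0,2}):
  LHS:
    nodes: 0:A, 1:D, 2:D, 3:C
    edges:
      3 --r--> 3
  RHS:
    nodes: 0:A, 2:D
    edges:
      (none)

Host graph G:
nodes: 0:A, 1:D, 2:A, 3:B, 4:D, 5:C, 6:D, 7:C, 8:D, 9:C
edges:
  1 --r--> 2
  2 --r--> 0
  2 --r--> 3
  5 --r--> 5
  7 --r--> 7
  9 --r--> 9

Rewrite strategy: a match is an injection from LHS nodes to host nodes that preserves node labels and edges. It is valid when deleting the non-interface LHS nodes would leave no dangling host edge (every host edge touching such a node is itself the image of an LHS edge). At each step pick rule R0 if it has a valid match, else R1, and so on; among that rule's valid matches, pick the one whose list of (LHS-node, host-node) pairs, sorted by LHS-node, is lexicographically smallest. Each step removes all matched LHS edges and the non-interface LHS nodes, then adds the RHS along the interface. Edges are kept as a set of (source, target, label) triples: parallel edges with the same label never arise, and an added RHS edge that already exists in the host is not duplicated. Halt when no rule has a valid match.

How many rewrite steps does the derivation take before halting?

Answer: 3

Steps:
initial: |V|=10 |E|=6  E = 1-r->2 2-r->0 2-r->3 5-r->5 7-r->7 9-r->9
step 1: apply R1 at {0↦0, 1↦4, 2↦1, 3↦5}  → |V|=8 |E|=5  E = 1-r->2 2-r->0 2-r->3 7-r->7 9-r->9
step 2: apply R1 at {0↦0, 1↦6, 2↦1, 3↦7}  → |V|=6 |E|=4  E = 1-r->2 2-r->0 2-r->3 9-r->9
step 3: apply R1 at {0↦0, 1↦8, 2↦1, 3↦9}  → |V|=4 |E|=3  E = 1-r->2 2-r->0 2-r->3
halt: no rule applies after step 3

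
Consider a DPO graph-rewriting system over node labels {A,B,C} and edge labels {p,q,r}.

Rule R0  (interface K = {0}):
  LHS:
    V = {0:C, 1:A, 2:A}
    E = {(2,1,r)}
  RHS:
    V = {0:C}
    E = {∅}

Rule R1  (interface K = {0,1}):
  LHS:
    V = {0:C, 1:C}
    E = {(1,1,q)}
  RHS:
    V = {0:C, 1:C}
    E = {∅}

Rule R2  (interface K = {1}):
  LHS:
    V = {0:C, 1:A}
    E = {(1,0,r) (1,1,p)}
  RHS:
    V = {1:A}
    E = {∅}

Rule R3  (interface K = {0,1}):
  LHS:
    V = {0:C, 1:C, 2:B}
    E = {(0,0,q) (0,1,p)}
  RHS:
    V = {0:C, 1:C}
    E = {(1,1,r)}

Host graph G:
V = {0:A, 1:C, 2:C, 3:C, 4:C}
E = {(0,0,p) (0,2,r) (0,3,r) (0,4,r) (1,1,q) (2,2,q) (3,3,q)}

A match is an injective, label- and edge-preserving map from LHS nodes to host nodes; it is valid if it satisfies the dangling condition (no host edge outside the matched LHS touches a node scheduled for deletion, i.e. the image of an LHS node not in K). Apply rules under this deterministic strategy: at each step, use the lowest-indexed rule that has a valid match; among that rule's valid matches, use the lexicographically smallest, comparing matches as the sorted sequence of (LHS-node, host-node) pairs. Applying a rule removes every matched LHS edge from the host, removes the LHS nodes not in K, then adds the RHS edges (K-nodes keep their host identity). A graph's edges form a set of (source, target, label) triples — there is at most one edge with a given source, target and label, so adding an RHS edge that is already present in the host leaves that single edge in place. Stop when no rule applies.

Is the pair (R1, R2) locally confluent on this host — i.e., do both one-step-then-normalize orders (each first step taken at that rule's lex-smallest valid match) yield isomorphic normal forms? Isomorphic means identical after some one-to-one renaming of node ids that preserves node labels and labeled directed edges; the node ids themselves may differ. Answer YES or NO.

Answer: YES

Steps:
branch R1-first: apply at {0↦1, 1↦2} → |E|=6, then 3 more step(s) → NF |V|=4 |E|=2 V={0:A, 1:C, 3:C, 4:C} E=0-r->3 0-r->4
branch R2-first: apply at {0↦4, 1↦0} → |E|=5, then 3 more step(s) → NF |V|=4 |E|=2 V={0:A, 1:C, 2:C, 3:C} E=0-r->2 0-r->3
graphs isomorphic (equal up to label-preserving node renaming)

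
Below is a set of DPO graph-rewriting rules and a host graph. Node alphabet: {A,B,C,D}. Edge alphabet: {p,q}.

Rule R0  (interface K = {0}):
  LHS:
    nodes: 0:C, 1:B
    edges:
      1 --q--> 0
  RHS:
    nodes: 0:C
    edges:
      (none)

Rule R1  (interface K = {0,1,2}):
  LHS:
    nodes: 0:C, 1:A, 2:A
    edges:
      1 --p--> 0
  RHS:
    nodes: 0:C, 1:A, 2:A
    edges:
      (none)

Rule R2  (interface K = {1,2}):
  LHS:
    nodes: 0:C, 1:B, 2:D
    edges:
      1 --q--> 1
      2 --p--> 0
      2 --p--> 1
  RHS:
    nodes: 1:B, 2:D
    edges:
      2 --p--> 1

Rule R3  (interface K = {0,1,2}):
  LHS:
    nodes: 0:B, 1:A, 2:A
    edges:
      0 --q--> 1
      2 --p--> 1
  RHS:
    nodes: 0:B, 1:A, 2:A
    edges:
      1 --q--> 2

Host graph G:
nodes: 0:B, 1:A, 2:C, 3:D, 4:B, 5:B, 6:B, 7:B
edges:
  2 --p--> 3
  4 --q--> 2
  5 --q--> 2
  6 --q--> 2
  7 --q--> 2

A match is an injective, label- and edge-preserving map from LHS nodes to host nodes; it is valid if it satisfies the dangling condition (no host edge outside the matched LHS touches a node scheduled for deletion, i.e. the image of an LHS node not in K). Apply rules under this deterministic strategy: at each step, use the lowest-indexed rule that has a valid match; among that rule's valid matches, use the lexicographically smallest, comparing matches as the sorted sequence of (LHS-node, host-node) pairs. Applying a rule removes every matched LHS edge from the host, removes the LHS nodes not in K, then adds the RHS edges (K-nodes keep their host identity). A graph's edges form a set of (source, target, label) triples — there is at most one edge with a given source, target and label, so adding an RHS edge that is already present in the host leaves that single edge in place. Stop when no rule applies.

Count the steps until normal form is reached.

Answer: 4

Derivation:
start.  V:8 E:5  edges: 2-p->3 4-q->2 5-q->2 6-q->2 7-q->2
1. fire R0 via {0↦2, 1↦4}  →  V:7 E:4  edges: 2-p->3 5-q->2 6-q->2 7-q->2
2. fire R0 via {0↦2, 1↦5}  →  V:6 E:3  edges: 2-p->3 6-q->2 7-q->2
3. fire R0 via {0↦2, 1↦6}  →  V:5 E:2  edges: 2-p->3 7-q->2
4. fire R0 via {0↦2, 1↦7}  →  V:4 E:1  edges: 2-p->3
normal form: no rule applies after step 4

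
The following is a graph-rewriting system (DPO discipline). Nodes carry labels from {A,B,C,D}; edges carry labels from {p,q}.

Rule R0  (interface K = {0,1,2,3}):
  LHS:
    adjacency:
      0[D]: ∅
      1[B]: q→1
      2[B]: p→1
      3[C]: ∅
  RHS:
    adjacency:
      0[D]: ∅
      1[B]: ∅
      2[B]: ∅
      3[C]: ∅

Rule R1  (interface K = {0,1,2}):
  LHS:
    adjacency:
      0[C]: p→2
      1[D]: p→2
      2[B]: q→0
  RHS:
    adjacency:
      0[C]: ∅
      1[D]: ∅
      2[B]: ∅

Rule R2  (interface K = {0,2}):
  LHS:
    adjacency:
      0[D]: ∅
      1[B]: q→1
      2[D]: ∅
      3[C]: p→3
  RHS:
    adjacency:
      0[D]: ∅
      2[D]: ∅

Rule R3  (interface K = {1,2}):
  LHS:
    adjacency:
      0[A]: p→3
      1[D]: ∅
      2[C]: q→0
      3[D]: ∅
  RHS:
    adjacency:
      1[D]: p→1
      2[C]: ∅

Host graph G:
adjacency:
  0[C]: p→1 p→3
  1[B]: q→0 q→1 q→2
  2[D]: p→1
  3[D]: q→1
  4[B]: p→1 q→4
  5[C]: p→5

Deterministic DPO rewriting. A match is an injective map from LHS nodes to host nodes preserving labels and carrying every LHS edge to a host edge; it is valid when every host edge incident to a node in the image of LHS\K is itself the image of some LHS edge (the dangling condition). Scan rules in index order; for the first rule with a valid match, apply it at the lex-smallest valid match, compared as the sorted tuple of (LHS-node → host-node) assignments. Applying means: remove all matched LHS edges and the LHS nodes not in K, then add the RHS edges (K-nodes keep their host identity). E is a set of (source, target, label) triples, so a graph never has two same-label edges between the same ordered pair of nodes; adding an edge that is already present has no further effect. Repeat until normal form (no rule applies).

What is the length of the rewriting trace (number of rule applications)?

start.  V:6 E:10  edges: 0-p->1 0-p->3 1-q->0 1-q->1 1-q->2 2-p->1 3-q->1 4-p->1 4-q->4 5-p->5
1. fire R0 via {0↦2, 1↦1, 2↦4, 3↦0}  →  V:6 E:8  edges: 0-p->1 0-p->3 1-q->0 1-q->2 2-p->1 3-q->1 4-q->4 5-p->5
2. fire R1 via {0↦0, 1↦2, 2↦1}  →  V:6 E:5  edges: 0-p->3 1-q->2 3-q->1 4-q->4 5-p->5
3. fire R2 via {0↦2, 1↦4, 2↦3, 3↦5}  →  V:4 E:3  edges: 0-p->3 1-q->2 3-q->1
normal form: no rule applies after step 3

Answer: 3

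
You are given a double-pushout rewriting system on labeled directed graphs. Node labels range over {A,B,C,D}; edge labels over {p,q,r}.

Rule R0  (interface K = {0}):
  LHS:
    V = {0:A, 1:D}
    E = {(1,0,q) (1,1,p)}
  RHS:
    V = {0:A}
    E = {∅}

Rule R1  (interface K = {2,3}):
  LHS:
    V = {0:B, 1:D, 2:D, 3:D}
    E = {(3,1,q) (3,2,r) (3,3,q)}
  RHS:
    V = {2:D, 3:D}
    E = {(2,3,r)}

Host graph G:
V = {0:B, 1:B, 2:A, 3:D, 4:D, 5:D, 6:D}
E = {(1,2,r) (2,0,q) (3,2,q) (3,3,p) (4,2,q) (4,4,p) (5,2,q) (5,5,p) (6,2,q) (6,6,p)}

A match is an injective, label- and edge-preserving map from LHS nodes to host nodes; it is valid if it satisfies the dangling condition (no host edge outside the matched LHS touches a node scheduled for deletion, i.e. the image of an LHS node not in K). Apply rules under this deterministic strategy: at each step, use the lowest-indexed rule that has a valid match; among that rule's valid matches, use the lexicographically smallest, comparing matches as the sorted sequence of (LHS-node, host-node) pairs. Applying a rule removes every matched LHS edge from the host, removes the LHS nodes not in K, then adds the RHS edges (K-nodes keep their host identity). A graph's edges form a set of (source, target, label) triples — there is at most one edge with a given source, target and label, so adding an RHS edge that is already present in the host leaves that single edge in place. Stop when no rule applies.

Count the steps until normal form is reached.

Answer: 4

Steps:
initial: |V|=7 |E|=10  E = 1-r->2 2-q->0 3-q->2 3-p->3 4-q->2 4-p->4 5-q->2 5-p->5 6-q->2 6-p->6
step 1: apply R0 at {0↦2, 1↦3}  → |V|=6 |E|=8  E = 1-r->2 2-q->0 4-q->2 4-p->4 5-q->2 5-p->5 6-q->2 6-p->6
step 2: apply R0 at {0↦2, 1↦4}  → |V|=5 |E|=6  E = 1-r->2 2-q->0 5-q->2 5-p->5 6-q->2 6-p->6
step 3: apply R0 at {0↦2, 1↦5}  → |V|=4 |E|=4  E = 1-r->2 2-q->0 6-q->2 6-p->6
step 4: apply R0 at {0↦2, 1↦6}  → |V|=3 |E|=2  E = 1-r->2 2-q->0
final graph: no rule applies after step 4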